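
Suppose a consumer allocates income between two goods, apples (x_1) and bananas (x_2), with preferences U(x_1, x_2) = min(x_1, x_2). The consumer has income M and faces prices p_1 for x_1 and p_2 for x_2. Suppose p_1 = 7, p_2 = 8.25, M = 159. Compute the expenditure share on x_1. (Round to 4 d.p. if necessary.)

share on x_1 = 0.459

With perfect complements, no substitution: consume in ratio x_1:x_2 = 1:1.
Budget: p_1·x_1 + p_2·x_1 = M, so (p_1 + p_2)·x_1 = M.
Demand: x_1*(p_1,p_2,M) = M/(p_1 + p_2), x_2* = M/(p_1 + p_2).
Here 7 + 8.25 = 15.25, giving x_1* = 10.4262 and x_2* = 10.4262.
Expenditure on x_1: 7·10.4262 = 72.9836; share = 0.459.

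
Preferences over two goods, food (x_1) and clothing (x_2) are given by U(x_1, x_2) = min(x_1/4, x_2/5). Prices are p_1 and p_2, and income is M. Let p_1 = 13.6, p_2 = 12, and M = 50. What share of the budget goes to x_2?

share on x_2 = 0.5245

Demand: x_1*(p_1,p_2,M) = 4·M/(4·p_1 + 5·p_2), x_2* = 5·M/(4·p_1 + 5·p_2).
Here 4·13.6 + 5·12 = 114.4, giving x_1* = 1.7483 and x_2* = 2.1853.
Expenditure on x_2: 12·2.1853 = 26.2238; share = 0.5245.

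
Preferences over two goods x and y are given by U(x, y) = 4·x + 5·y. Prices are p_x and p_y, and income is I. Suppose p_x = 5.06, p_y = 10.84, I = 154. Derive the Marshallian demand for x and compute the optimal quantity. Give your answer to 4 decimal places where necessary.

Numerically: x* = 30.4348, y* = 0.

x* = 30.4348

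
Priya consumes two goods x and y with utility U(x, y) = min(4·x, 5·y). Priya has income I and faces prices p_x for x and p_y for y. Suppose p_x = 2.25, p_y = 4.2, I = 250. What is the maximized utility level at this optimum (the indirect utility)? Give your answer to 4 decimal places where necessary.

With perfect complements, no substitution: consume in ratio x:y = 5:4.
Budget: p_x·x + p_y·(4/5)·x = I, so (5·p_x + 4·p_y)·x = 5·I.
Demand: x*(p_x,p_y,I) = 5·I/(5·p_x + 4·p_y), y* = 4·I/(5·p_x + 4·p_y).
Here 5·2.25 + 4·4.2 = 28.05, giving x* = 44.5633 and y* = 35.6506.
Utility at the optimum: U(44.5633, 35.6506) = 178.2531.

V = 178.2531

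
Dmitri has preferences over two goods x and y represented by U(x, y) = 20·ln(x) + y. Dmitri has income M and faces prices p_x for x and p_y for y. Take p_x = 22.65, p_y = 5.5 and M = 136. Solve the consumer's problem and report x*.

Set MRS = p_x/p_y: (20/x)/1 = p_x/p_y.
So x*(p_x,p_y) = 20·p_y/p_x, independent of income; and y* = (M − 20·p_y)/p_y.
At the given prices: x* = 20·5.5/22.65 = 4.8565.

x* = 4.8565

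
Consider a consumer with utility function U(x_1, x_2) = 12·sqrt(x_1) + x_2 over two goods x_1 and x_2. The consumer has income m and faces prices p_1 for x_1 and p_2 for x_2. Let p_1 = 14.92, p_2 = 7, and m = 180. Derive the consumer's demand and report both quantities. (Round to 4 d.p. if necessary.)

Set MRS = p_1/p_2: 6·x_1^(−1/2) = p_1/p_2.
Solve: √x_1 = 6·p_2/p_1, so x_1*(p_1,p_2) = (6·p_2/p_1)², and x_2* = (m − p_1·x_1*)/p_2.
Plugging in: x_1* = (6·7/14.92)² = 7.9243, x_2* = 8.8242.

x_1* = 7.9243, x_2* = 8.8242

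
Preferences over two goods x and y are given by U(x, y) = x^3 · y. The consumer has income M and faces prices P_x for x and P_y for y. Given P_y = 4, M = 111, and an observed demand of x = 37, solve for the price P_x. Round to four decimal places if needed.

P_x = 2.25

Tangency: MRS = 3·y/x = P_x/P_y.
Rearranging, P_y·y = (1/3)·P_x·x. Substituting into the budget gives P_x·x·(1 + (1/3)) = M.
Demand: x*(P_x,P_y,M) = 0.75·M/P_x and y* = 0.25·M/P_y.
Set x* = 37 in the demand function and solve for P_x: P_x = 2.25.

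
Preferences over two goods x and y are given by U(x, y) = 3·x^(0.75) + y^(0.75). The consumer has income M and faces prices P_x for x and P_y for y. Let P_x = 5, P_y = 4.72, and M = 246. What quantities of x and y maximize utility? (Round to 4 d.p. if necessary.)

x* = 48.4884, y* = 0.7538

Substitute y = (y/x)·x into the budget: x* = M/(P_x + P_y·(y/x)).
Numerically y/x = 0.015546, so x* = 246/(5 + 4.72·0.015546) = 48.4884 and y* = 0.015546·48.4884 = 0.7538.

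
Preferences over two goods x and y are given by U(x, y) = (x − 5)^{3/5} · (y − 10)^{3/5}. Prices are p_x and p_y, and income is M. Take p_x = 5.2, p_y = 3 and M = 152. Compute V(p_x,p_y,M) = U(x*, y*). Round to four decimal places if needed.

V = 20.0269

Let x' = x−5, y' = y−10. MRS = y'/x' = p_x/p_y.
Substituting into the budget: x* = 5 + 0.5·(M − 5·p_x − 10·p_y)/p_x, and y* = 10 + 0.5·(…)/p_y.
Discretionary income = 152 − 5·5.2 − 10·3 = 96; x* = 5 + 0.5·96/5.2 = 14.2308; y* = 10 + 0.5·96/3 = 26.
Utility at the optimum: U(14.2308, 26) = 20.0269.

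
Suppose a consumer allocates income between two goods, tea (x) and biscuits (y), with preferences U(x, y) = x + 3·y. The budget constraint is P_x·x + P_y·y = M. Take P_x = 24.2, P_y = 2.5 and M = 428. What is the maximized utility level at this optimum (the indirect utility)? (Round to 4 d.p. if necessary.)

Linear utility — the consumer picks whichever good has higher MU/price: 1/24.2 = 0.0413 vs 3/2.5 = 1.2.
y gives more utility per dollar, so spend all income on y: y* = M/P_y, x* = 0.
Numerically: x* = 0, y* = 171.2.
Utility at the optimum: U(0, 171.2) = 513.6.

V = 513.6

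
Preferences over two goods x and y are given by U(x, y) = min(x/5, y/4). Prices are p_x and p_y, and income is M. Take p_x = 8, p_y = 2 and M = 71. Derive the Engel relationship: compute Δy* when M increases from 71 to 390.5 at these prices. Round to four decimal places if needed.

With perfect complements, no substitution: consume in ratio x:y = 5:4.
Budget: p_x·x + p_y·(4/5)·x = M, so (5·p_x + 4·p_y)·x = 5·M.
Demand: x*(p_x,p_y,M) = 5·M/(5·p_x + 4·p_y), y* = 4·M/(5·p_x + 4·p_y).
Here 5·8 + 4·2 = 48, giving y* = 5.9167.
At M' = 390.5: y* = 32.5417. Change: 32.5417 − 5.9167 = 26.625.

Δy* = 26.625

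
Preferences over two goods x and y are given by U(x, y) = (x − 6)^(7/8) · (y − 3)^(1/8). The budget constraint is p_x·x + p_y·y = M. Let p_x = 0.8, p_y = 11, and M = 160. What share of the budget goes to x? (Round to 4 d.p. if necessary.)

Let x' = x−6, y' = y−3. MRS = 7·y'/x' = p_x/p_y.
Substituting into the budget: x* = 6 + 0.875·(M − 6·p_x − 3·p_y)/p_x, and y* = 3 + 0.125·(…)/p_y.
Discretionary income = 160 − 6·0.8 − 3·11 = 122.2; x* = 6 + 0.875·122.2/0.8 = 139.6562; y* = 3 + 0.125·122.2/11 = 4.3886.
Expenditure on x: 0.8·139.6562 = 111.725; share = 0.6983.

share on x = 0.6983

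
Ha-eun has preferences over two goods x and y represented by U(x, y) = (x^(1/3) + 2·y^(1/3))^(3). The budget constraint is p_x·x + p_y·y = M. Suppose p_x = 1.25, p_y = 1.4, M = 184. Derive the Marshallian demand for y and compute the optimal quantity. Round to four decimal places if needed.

MU_x ∝ x^(-2/3), MU_y ∝ 2·y^(-2/3), so MRS = (1/2)·(y/x)^(2/3) = p_x/p_y.
Solve for the ratio: y/x = [2·p_x/p_y]^(1.5).
Substitute y = (y/x)·x into the budget: x* = M/(p_x + p_y·(y/x)).
Numerically y/x = 2.386261, so x* = 184/(1.25 + 1.4·2.386261) = 40.0805 and y* = 2.386261·40.0805 = 95.6424.

y* = 95.6424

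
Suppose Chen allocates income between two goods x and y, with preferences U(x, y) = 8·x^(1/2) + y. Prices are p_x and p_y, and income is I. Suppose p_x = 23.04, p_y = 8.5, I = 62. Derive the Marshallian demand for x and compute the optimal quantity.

x* = 2.1777

Set MRS = p_x/p_y: 4·x^(−1/2) = p_x/p_y.
Solve: √x = 4·p_y/p_x, so x*(p_x,p_y) = (4·p_y/p_x)², and y* = (I − p_x·x*)/p_y.
Plugging in: x* = (4·8.5/23.04)² = 2.1777.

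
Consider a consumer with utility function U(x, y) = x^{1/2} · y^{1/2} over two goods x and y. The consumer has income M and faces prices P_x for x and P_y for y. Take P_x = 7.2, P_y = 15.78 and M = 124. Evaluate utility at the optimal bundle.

Demand: x*(P_x,P_y,M) = 0.5·M/P_x and y* = 0.5·M/P_y.
At P_x=7.2, P_y=15.78, M=124: x* = 0.5·124/7.2 = 8.6111, y* = 3.929.
Utility at the optimum: U(8.6111, 3.929) = 5.8166.

V = 5.8166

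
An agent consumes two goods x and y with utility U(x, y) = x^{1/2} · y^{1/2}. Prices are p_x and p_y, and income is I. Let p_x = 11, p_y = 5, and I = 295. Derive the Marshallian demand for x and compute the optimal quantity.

Demand: x*(p_x,p_y,I) = 0.5·I/p_x and y* = 0.5·I/p_y.
At p_x=11, p_y=5, I=295: x* = 0.5·295/11 = 13.4091.

x* = 13.4091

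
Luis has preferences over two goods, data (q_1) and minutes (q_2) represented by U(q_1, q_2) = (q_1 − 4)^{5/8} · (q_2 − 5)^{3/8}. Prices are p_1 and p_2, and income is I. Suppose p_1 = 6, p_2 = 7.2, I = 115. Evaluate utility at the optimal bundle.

V = 4.4178

Substituting into the budget: q_1* = 4 + 0.625·(I − 4·p_1 − 5·p_2)/p_1, and q_2* = 5 + 0.375·(…)/p_2.
Discretionary income = 115 − 4·6 − 5·7.2 = 55; q_1* = 4 + 0.625·55/6 = 9.7292; q_2* = 5 + 0.375·55/7.2 = 7.8646.
Utility at the optimum: U(9.7292, 7.8646) = 4.4178.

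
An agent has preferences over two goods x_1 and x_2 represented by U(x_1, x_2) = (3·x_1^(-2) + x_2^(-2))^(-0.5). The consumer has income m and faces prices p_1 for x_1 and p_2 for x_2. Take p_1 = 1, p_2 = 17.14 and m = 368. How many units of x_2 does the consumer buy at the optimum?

MU_x_1 ∝ 3·x_1^(-3), MU_x_2 ∝ x_2^(-3), so MRS = 3·(x_2/x_1)^(3) = p_1/p_2.
Hence x_2/x_1 = ((1/3)·p_1/p_2)^(1/(3)), i.e. raised to the 1/3 power.
Substitute x_2 = (x_2/x_1)·x_1 into the budget: x_1* = m/(p_1 + p_2·(x_2/x_1)).
Numerically x_2/x_1 = 0.26892, so x_1* = 368/(1 + 17.14·0.26892) = 65.6055 and x_2* = 0.26892·65.6055 = 17.6426.

x_2* = 17.6426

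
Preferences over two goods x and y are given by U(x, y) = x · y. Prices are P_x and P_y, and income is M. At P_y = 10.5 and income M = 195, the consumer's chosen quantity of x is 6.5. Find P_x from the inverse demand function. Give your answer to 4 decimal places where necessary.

Tangency: MRS = y/x = P_x/P_y.
Rearranging, P_y·y = P_x·x. Substituting into the budget gives P_x·x·(1 + 1) = M.
Demand: x*(P_x,P_y,M) = 0.5·M/P_x and y* = 0.5·M/P_y.
Set x* = 6.5 in the demand function and solve for P_x: P_x = 15.

P_x = 15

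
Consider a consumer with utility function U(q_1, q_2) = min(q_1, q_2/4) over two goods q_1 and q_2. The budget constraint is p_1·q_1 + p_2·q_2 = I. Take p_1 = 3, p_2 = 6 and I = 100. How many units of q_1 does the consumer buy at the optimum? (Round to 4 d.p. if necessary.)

Demand: q_1*(p_1,p_2,I) = I/(p_1 + 4·p_2), q_2* = 4·I/(p_1 + 4·p_2).
Here 3 + 4·6 = 27, giving q_1* = 3.7037.

q_1* = 3.7037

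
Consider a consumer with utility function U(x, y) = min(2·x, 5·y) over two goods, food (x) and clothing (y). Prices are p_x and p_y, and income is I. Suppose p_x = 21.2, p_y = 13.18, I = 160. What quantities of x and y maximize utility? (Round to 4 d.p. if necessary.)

x* = 6.0441, y* = 2.4176

Here 5·21.2 + 2·13.18 = 132.36, giving x* = 6.0441 and y* = 2.4176.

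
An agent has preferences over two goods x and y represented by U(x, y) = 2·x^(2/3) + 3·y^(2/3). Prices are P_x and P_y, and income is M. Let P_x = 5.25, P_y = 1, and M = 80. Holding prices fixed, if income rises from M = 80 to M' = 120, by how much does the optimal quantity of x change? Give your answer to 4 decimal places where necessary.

Δx* = 0.081

Substitute y = (y/x)·x into the budget: x* = M/(P_x + P_y·(y/x)).
Numerically y/x = 488.373047, so x* = 80/(5.25 + 1·488.373047) = 0.1621.
At M' = 120: x* = 0.2431. Change: 0.2431 − 0.1621 = 0.081.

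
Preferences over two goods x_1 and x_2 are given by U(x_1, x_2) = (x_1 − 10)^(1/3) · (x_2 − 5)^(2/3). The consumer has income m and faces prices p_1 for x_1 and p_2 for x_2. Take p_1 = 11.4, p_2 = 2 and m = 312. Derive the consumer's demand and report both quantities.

This is Cobb-Douglas in (x_1−10, x_2−5): tangency gives 1/3·p_2·(x_2−5) = 2/3·p_1·(x_1−10).
Substituting into the budget: x_1* = 10 + 1/3·(m − 10·p_1 − 5·p_2)/p_1, and x_2* = 5 + 2/3·(…)/p_2.
Discretionary income = 312 − 10·11.4 − 5·2 = 188; x_1* = 10 + 1/3·188/11.4 = 15.4971; x_2* = 5 + 2/3·188/2 = 67.6667.

x_1* = 15.4971, x_2* = 67.6667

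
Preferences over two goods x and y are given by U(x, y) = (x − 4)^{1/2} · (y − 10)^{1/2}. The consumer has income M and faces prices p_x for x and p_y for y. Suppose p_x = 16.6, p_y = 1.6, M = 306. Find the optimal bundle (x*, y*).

Substituting into the budget: x* = 4 + 0.5·(M − 4·p_x − 10·p_y)/p_x, and y* = 10 + 0.5·(…)/p_y.
Discretionary income = 306 − 4·16.6 − 10·1.6 = 223.6; x* = 4 + 0.5·223.6/16.6 = 10.7349; y* = 10 + 0.5·223.6/1.6 = 79.875.

x* = 10.7349, y* = 79.875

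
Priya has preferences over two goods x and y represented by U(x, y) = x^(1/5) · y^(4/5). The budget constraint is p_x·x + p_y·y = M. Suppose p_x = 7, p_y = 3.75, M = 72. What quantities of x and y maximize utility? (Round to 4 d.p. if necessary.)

x* = 2.0571, y* = 15.36

Tangency: MRS = (1/4)·y/x = p_x/p_y.
Rearranging, p_y·y = 4·p_x·x. Substituting into the budget gives p_x·x·(1 + 4) = M.
Demand: x*(p_x,p_y,M) = 0.2·M/p_x and y* = 0.8·M/p_y.
At p_x=7, p_y=3.75, M=72: x* = 0.2·72/7 = 2.0571, y* = 15.36.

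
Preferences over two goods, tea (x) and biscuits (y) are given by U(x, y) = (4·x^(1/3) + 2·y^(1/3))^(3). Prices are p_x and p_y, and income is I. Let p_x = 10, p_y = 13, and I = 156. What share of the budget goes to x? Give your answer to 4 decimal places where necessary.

MRS = MU_x/MU_y = 2·(y/x)^(2/3). Set equal to p_x/p_y.
Hence y/x = ((1/2)·p_x/p_y)^(1/(2/3)), i.e. raised to the 1.5 power.
With the ratio pinned down, the budget gives x* = I/(p_x + p_y·(y/x)) and y* = (y/x)·x*.
Numerically y/x = 0.238528, so x* = 156/(10 + 13·0.238528) = 11.9076 and y* = 0.238528·11.9076 = 2.8403.
Expenditure on x: 10·11.9076 = 119.0761; share = 0.7633.

share on x = 0.7633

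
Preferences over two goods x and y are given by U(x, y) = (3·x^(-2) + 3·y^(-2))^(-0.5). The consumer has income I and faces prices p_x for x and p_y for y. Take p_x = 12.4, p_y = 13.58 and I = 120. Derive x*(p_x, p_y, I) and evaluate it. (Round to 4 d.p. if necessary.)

x* = 4.6921

MRS = MU_x/MU_y = (y/x)^(3). Set equal to p_x/p_y.
Solve for the ratio: y/x = [p_x/p_y]^(1/3).
Substitute y = (y/x)·x into the budget: x* = I/(p_x + p_y·(y/x)).
Numerically y/x = 0.970154, so x* = 120/(12.4 + 13.58·0.970154) = 4.6921.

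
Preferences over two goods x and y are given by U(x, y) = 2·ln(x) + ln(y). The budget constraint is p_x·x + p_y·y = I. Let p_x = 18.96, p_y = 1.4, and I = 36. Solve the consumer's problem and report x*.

MU_x/MU_y = (2·y)/(x); tangency sets this equal to p_x/p_y.
Rearranging, p_y·y = (1/2)·p_x·x. Substituting into the budget gives p_x·x·(1 + (1/2)) = I.
Demand: x*(p_x,p_y,I) = 2/3·I/p_x and y* = 1/3·I/p_y.
At p_x=18.96, p_y=1.4, I=36: x* = 2/3·36/18.96 = 1.2658.

x* = 1.2658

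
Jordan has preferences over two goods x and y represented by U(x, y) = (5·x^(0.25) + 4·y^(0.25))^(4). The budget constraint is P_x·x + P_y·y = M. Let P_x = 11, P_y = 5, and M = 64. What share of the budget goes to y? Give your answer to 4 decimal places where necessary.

share on y = 0.4913

From the CES first-order condition, (5/4)·(y/x)^(0.75) = P_x/P_y.
Hence y/x = ((4/5)·P_x/P_y)^(1/(0.75)), i.e. raised to the 4/3 power.
Substitute y = (y/x)·x into the budget: x* = M/(P_x + P_y·(y/x)).
Numerically y/x = 2.124957, so x* = 64/(11 + 5·2.124957) = 2.9596 and y* = 2.124957·2.9596 = 6.289.
Expenditure on y: 5·6.289 = 31.4448; share = 0.4913.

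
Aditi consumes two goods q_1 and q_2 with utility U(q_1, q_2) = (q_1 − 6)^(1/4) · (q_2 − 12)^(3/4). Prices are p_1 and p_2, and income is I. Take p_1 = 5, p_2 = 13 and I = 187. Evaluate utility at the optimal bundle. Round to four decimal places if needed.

V = 0.0557

This is Cobb-Douglas in (q_1−6, q_2−12): tangency gives 0.25·p_2·(q_2−12) = 0.75·p_1·(q_1−6).
Substituting into the budget: q_1* = 6 + 0.25·(I − 6·p_1 − 12·p_2)/p_1, and q_2* = 12 + 0.75·(…)/p_2.
Discretionary income = 187 − 6·5 − 12·13 = 1; q_1* = 6 + 0.25·1/5 = 6.05; q_2* = 12 + 0.75·1/13 = 12.0577.
Utility at the optimum: U(6.05, 12.0577) = 0.0557.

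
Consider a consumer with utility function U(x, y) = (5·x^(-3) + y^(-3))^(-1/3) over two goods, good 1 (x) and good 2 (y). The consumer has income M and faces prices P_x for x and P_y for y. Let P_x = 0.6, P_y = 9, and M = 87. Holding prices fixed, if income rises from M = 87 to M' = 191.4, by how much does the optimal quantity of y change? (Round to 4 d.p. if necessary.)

From the CES first-order condition, 5·(y/x)^(4) = P_x/P_y.
Hence y/x = ((1/5)·P_x/P_y)^(1/(4)), i.e. raised to the 0.25 power.
With the ratio pinned down, the budget gives x* = M/(P_x + P_y·(y/x)) and y* = (y/x)·x*.
Numerically y/x = 0.339809, so x* = 87/(0.6 + 9·0.339809) = 23.7817 and y* = 0.339809·23.7817 = 8.0812.
At M' = 191.4: y* = 17.7787. Change: 17.7787 − 8.0812 = 9.6975.

Δy* = 9.6975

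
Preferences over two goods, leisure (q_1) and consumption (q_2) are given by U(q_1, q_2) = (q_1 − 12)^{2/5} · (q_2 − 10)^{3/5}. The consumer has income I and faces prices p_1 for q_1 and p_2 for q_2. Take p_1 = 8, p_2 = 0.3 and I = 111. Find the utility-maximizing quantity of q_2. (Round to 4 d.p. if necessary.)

q_2* = 34

This is Cobb-Douglas in (q_1−12, q_2−10): tangency gives 0.4·p_2·(q_2−10) = 0.6·p_1·(q_1−12).
After buying the subsistence bundle (12, 10), a share 0.4 of the remaining income goes to q_1: q_1* = 12 + 0.4·(I − 12p_1 − 10p_2)/p_1.
Discretionary income = 111 − 12·8 − 10·0.3 = 12; q_2* = 10 + 0.6·12/0.3 = 34.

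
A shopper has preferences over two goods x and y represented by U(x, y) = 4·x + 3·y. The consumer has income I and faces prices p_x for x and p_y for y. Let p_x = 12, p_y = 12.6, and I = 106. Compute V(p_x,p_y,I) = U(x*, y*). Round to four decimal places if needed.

V = 35.3333

x gives more utility per dollar, so spend all income on x: x* = I/p_x, y* = 0.
Numerically: x* = 8.8333, y* = 0.
Utility at the optimum: U(8.8333, 0) = 35.3333.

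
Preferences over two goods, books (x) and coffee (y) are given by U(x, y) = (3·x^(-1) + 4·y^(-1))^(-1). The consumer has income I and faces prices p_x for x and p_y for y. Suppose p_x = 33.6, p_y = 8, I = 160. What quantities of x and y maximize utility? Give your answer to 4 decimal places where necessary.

x* = 3.0458, y* = 7.2077

From the CES first-order condition, (3/4)·(y/x)^(2) = p_x/p_y.
Solve for the ratio: y/x = [(4/3)·p_x/p_y]^(0.5).
With the ratio pinned down, the budget gives x* = I/(p_x + p_y·(y/x)) and y* = (y/x)·x*.
Numerically y/x = 2.366432, so x* = 160/(33.6 + 8·2.366432) = 3.0458 and y* = 2.366432·3.0458 = 7.2077.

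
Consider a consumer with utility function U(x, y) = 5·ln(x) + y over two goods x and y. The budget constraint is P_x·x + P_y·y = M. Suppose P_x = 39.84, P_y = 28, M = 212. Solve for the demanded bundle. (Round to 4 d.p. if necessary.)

MU_x = 5/x, MU_y = 1. Tangency: 5/x = P_x/P_y.
So x*(P_x,P_y) = 5·P_y/P_x, independent of income; and y* = (M − 5·P_y)/P_y.
At the given prices: x* = 5·28/39.84 = 3.5141, and y* = 2.5714.

x* = 3.5141, y* = 2.5714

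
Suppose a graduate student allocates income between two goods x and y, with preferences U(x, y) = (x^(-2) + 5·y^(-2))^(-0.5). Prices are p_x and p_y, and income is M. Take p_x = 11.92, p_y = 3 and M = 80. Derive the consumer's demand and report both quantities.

x* = 3.991, y* = 10.8091

Substitute y = (y/x)·x into the budget: x* = M/(p_x + p_y·(y/x)).
Numerically y/x = 2.708372, so x* = 80/(11.92 + 3·2.708372) = 3.991 and y* = 2.708372·3.991 = 10.8091.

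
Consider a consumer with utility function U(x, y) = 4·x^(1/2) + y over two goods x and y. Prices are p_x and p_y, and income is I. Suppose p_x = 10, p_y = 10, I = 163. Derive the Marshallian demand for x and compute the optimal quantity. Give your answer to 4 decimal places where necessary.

x* = 4

Set MRS = p_x/p_y: 2·x^(−1/2) = p_x/p_y.
Solve: √x = 2·p_y/p_x, so x*(p_x,p_y) = (2·p_y/p_x)², and y* = (I − p_x·x*)/p_y.
Plugging in: x* = (2·10/10)² = 4.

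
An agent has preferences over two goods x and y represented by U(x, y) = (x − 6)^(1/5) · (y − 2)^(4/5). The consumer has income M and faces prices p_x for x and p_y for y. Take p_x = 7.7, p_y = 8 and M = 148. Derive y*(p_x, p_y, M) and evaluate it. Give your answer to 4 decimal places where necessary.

This is Cobb-Douglas in (x−6, y−2): tangency gives 0.2·p_y·(y−2) = 0.8·p_x·(x−6).
Substituting into the budget: x* = 6 + 0.2·(M − 6·p_x − 2·p_y)/p_x, and y* = 2 + 0.8·(…)/p_y.
Discretionary income = 148 − 6·7.7 − 2·8 = 85.8; y* = 2 + 0.8·85.8/8 = 10.58.

y* = 10.58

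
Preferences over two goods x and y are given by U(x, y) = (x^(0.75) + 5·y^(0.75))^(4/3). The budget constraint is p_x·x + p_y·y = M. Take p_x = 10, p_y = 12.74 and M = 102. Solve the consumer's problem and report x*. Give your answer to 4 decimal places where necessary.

MRS = MU_x/MU_y = (1/5)·(y/x)^(0.25). Set equal to p_x/p_y.
Hence y/x = (5·p_x/p_y)^(1/(0.25)), i.e. raised to the 4 power.
Substitute y = (y/x)·x into the budget: x* = M/(p_x + p_y·(y/x)).
Numerically y/x = 237.247861, so x* = 102/(10 + 12.74·237.247861) = 0.0336.

x* = 0.0336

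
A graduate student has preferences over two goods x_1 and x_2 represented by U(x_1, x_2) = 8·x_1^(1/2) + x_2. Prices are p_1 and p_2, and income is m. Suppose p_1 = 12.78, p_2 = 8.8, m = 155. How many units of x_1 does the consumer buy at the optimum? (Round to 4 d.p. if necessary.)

Set MRS = p_1/p_2: 4·x_1^(−1/2) = p_1/p_2.
Thus x_1* = (4·p_2/p_1)² — independent of m — with the rest of income spent on x_2.
Plugging in: x_1* = (4·8.8/12.78)² = 7.5862.

x_1* = 7.5862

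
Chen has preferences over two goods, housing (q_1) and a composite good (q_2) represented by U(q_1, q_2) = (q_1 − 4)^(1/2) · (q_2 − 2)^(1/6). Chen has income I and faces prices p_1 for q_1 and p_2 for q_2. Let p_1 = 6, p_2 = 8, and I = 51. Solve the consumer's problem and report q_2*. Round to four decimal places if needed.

q_2* = 2.3438

MRS = 3·(q_2−2)/(q_1−4). Tangency with p_1/p_2 gives q_2−2 = (1/3)·(p_1/p_2)·(q_1−4).
Substituting into the budget: q_1* = 4 + 0.75·(I − 4·p_1 − 2·p_2)/p_1, and q_2* = 2 + 0.25·(…)/p_2.
Discretionary income = 51 − 4·6 − 2·8 = 11; q_2* = 2 + 0.25·11/8 = 2.3438.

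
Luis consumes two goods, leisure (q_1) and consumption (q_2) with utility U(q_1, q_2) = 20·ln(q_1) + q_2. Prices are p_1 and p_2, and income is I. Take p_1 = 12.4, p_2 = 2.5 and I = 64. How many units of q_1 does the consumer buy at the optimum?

Set MRS = p_1/p_2: (20/q_1)/1 = p_1/p_2.
So q_1*(p_1,p_2) = 20·p_2/p_1, independent of income; and q_2* = (I − 20·p_2)/p_2.
At the given prices: q_1* = 20·2.5/12.4 = 4.0323.

q_1* = 4.0323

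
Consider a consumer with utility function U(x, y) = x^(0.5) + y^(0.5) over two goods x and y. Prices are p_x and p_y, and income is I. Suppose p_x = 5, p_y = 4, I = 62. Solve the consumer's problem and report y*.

MRS = MU_x/MU_y = (y/x)^(0.5). Set equal to p_x/p_y.
Hence y/x = (p_x/p_y)^(1/(0.5)), i.e. raised to the 2 power.
With the ratio pinned down, the budget gives x* = I/(p_x + p_y·(y/x)) and y* = (y/x)·x*.
Numerically y/x = 1.5625, so x* = 62/(5 + 4·1.5625) = 5.5111 and y* = 1.5625·5.5111 = 8.6111.

y* = 8.6111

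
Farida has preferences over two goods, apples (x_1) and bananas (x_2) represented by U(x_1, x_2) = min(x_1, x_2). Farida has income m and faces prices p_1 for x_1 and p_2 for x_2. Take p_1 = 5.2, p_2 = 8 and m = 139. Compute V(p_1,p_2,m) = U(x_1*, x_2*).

V = 10.5303

Leontief preferences: the optimum is at the kink where x_1/1 = x_2/1, i.e. x_2 = x_1.
Budget: p_1·x_1 + p_2·x_1 = m, so (p_1 + p_2)·x_1 = m.
Demand: x_1*(p_1,p_2,m) = m/(p_1 + p_2), x_2* = m/(p_1 + p_2).
Here 5.2 + 8 = 13.2, giving x_1* = 10.5303 and x_2* = 10.5303.
Utility at the optimum: U(10.5303, 10.5303) = 10.5303.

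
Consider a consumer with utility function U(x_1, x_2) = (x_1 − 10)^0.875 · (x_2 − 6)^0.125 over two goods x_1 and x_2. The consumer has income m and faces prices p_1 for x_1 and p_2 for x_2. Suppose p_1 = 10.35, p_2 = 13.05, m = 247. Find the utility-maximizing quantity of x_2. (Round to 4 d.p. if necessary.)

Let x_1' = x_1−10, x_2' = x_2−6. MRS = 7·x_2'/x_1' = p_1/p_2.
Substituting into the budget: x_1* = 10 + 0.875·(m − 10·p_1 − 6·p_2)/p_1, and x_2* = 6 + 0.125·(…)/p_2.
Discretionary income = 247 − 10·10.35 − 6·13.05 = 65.2; x_2* = 6 + 0.125·65.2/13.05 = 6.6245.

x_2* = 6.6245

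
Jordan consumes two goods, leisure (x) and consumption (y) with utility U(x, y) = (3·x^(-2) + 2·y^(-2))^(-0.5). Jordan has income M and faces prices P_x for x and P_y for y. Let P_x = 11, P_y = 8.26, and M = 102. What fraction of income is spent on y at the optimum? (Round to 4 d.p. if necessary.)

MRS = MU_x/MU_y = (3/2)·(y/x)^(3). Set equal to P_x/P_y.
Hence y/x = ((2/3)·P_x/P_y)^(1/(3)), i.e. raised to the 1/3 power.
Substitute y = (y/x)·x into the budget: x* = M/(P_x + P_y·(y/x)).
Numerically y/x = 0.961112, so x* = 102/(11 + 8.26·0.961112) = 5.3858 and y* = 0.961112·5.3858 = 5.1763.
Expenditure on y: 8.26·5.1763 = 42.7565; share = 0.4192.

share on y = 0.4192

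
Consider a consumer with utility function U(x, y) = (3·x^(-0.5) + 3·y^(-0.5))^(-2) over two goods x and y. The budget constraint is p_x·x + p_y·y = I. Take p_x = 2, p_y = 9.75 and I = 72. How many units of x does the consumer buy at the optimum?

x* = 13.3551

MU_x ∝ 3·x^(-1.5), MU_y ∝ 3·y^(-1.5), so MRS = (y/x)^(1.5) = p_x/p_y.
Solve for the ratio: y/x = [p_x/p_y]^(2/3).
Substitute y = (y/x)·x into the budget: x* = I/(p_x + p_y·(y/x)).
Numerically y/x = 0.347817, so x* = 72/(2 + 9.75·0.347817) = 13.3551.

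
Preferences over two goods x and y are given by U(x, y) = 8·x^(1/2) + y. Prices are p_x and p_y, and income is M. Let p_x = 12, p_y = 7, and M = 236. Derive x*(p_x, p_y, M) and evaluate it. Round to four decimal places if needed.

Set MRS = p_x/p_y: 4·x^(−1/2) = p_x/p_y.
Solve: √x = 4·p_y/p_x, so x*(p_x,p_y) = (4·p_y/p_x)², and y* = (M − p_x·x*)/p_y.
Plugging in: x* = (4·7/12)² = 5.4444.

x* = 5.4444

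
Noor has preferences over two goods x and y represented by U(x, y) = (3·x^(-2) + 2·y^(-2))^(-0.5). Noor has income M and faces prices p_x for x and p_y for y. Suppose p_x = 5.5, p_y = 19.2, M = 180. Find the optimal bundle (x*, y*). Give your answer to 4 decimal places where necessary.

x* = 10.8717, y* = 6.2607

MRS = MU_x/MU_y = (3/2)·(y/x)^(3). Set equal to p_x/p_y.
Hence y/x = ((2/3)·p_x/p_y)^(1/(3)), i.e. raised to the 1/3 power.
Substitute y = (y/x)·x into the budget: x* = M/(p_x + p_y·(y/x)).
Numerically y/x = 0.575869, so x* = 180/(5.5 + 19.2·0.575869) = 10.8717 and y* = 0.575869·10.8717 = 6.2607.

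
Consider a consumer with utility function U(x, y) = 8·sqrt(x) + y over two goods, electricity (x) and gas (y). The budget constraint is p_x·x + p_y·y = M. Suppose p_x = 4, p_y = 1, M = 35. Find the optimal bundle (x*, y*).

Set MRS = p_x/p_y: 4·x^(−1/2) = p_x/p_y.
Thus x* = (4·p_y/p_x)² — independent of M — with the rest of income spent on y.
Plugging in: x* = (4·1/4)² = 1, y* = 31.

x* = 1, y* = 31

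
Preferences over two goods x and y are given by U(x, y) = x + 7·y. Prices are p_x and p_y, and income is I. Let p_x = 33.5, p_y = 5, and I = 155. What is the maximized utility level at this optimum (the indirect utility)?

Perfect substitutes: compare marginal utility per dollar. 1/p_x vs 7/p_y → 0.0299 vs 1.4.
y gives more utility per dollar, so spend all income on y: y* = I/p_y, x* = 0.
Numerically: x* = 0, y* = 31.
Utility at the optimum: U(0, 31) = 217.

V = 217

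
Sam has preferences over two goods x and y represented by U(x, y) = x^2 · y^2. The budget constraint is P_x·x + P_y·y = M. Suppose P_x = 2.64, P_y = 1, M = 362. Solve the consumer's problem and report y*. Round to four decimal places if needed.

y* = 181

Demand: x*(P_x,P_y,M) = 0.5·M/P_x and y* = 0.5·M/P_y.
At P_x=2.64, P_y=1, M=362: y* = 0.5·362/1 = 181.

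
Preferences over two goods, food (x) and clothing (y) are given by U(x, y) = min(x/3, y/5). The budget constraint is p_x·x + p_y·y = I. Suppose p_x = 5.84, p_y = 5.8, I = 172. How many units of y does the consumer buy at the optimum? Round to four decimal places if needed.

With perfect complements, no substitution: consume in ratio x:y = 3:5.
Budget: p_x·x + p_y·(5/3)·x = I, so (3·p_x + 5·p_y)·x = 3·I.
Demand: x*(p_x,p_y,I) = 3·I/(3·p_x + 5·p_y), y* = 5·I/(3·p_x + 5·p_y).
Here 3·5.84 + 5·5.8 = 46.52, giving y* = 18.4867.

y* = 18.4867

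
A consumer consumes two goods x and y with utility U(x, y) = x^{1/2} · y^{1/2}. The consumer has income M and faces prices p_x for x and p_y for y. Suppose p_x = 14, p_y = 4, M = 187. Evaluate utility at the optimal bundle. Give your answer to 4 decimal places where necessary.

V = 12.4945

MU_x/MU_y = (0.5·y)/(0.5·x); tangency sets this equal to p_x/p_y.
Rearranging, p_y·y = p_x·x. Substituting into the budget gives p_x·x·(1 + 1) = M.
Demand: x*(p_x,p_y,M) = 0.5·M/p_x and y* = 0.5·M/p_y.
At p_x=14, p_y=4, M=187: x* = 0.5·187/14 = 6.6786, y* = 23.375.
Utility at the optimum: U(6.6786, 23.375) = 12.4945.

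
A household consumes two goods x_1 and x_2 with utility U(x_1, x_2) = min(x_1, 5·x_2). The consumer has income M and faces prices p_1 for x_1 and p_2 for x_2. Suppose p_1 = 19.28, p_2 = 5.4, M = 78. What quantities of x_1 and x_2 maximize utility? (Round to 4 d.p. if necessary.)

Leontief preferences: the optimum is at the kink where x_1/5 = x_2/1, i.e. x_2 = (1/5)·x_1.
Budget: p_1·x_1 + p_2·(1/5)·x_1 = M, so (5·p_1 + p_2)·x_1 = 5·M.
Demand: x_1*(p_1,p_2,M) = 5·M/(5·p_1 + p_2), x_2* = M/(5·p_1 + p_2).
Here 5·19.28 + 5.4 = 101.8, giving x_1* = 3.831 and x_2* = 0.7662.

x_1* = 3.831, x_2* = 0.7662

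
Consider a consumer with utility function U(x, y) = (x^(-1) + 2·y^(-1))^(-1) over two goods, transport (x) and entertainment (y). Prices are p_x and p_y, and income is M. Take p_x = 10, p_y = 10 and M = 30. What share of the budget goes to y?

MU_x ∝ x^(-2), MU_y ∝ 2·y^(-2), so MRS = (1/2)·(y/x)^(2) = p_x/p_y.
Solve for the ratio: y/x = [2·p_x/p_y]^(0.5).
With the ratio pinned down, the budget gives x* = M/(p_x + p_y·(y/x)) and y* = (y/x)·x*.
Numerically y/x = 1.414214, so x* = 30/(10 + 10·1.414214) = 1.2426 and y* = 1.414214·1.2426 = 1.7574.
Expenditure on y: 10·1.7574 = 17.5736; share = 0.5858.

share on y = 0.5858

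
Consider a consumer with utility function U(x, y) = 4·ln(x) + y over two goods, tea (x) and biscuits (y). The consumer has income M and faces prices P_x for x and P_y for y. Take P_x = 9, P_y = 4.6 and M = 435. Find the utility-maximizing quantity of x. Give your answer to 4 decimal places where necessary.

x* = 2.0444

Set MRS = P_x/P_y: (4/x)/1 = P_x/P_y.
So x*(P_x,P_y) = 4·P_y/P_x, independent of income; and y* = (M − 4·P_y)/P_y.
At the given prices: x* = 4·4.6/9 = 2.0444.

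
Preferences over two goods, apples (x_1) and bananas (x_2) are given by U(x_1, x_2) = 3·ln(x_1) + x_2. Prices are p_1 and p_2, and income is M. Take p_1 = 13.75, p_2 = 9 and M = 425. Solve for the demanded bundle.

x_1* = 1.9636, x_2* = 44.2222

MU_x_1 = 3/x_1, MU_x_2 = 1. Tangency: 3/x_1 = p_1/p_2.
So x_1*(p_1,p_2) = 3·p_2/p_1, independent of income; and x_2* = (M − 3·p_2)/p_2.
At the given prices: x_1* = 3·9/13.75 = 1.9636, and x_2* = 44.2222.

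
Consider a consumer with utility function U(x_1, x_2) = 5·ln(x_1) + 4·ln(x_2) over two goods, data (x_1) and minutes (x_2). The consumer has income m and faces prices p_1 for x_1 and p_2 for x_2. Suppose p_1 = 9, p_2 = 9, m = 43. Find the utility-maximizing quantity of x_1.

The MRS is (5/4)·x_2/x_1. Set MRS = p_1/p_2.
Rearranging, p_2·x_2 = (4/5)·p_1·x_1. Substituting into the budget gives p_1·x_1·(1 + (4/5)) = m.
Demand: x_1*(p_1,p_2,m) = 5/9·m/p_1 and x_2* = 4/9·m/p_2.
At p_1=9, p_2=9, m=43: x_1* = 5/9·43/9 = 2.6543.

x_1* = 2.6543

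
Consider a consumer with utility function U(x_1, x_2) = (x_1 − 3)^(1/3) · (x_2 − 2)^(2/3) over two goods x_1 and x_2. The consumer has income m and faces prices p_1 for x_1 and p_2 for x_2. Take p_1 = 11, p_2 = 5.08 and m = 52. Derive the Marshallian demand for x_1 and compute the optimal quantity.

MRS = (1/2)·(x_2−2)/(x_1−3). Tangency with p_1/p_2 gives x_2−2 = 2·(p_1/p_2)·(x_1−3).
Substituting into the budget: x_1* = 3 + 1/3·(m − 3·p_1 − 2·p_2)/p_1, and x_2* = 2 + 2/3·(…)/p_2.
Discretionary income = 52 − 3·11 − 2·5.08 = 8.84; x_1* = 3 + 1/3·8.84/11 = 3.2679.

x_1* = 3.2679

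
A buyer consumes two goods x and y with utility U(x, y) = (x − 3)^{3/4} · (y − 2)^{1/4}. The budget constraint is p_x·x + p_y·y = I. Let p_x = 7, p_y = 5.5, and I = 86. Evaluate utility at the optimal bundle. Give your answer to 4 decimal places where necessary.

V = 4.6694

MRS = 3·(y−2)/(x−3). Tangency with p_x/p_y gives y−2 = (1/3)·(p_x/p_y)·(x−3).
After buying the subsistence bundle (3, 2), a share 0.75 of the remaining income goes to x: x* = 3 + 0.75·(I − 3p_x − 2p_y)/p_x.
Discretionary income = 86 − 3·7 − 2·5.5 = 54; x* = 3 + 0.75·54/7 = 8.7857; y* = 2 + 0.25·54/5.5 = 4.4545.
Utility at the optimum: U(8.7857, 4.4545) = 4.6694.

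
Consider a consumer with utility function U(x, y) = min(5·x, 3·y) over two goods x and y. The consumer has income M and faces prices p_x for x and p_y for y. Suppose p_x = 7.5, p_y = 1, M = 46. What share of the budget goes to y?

share on y = 0.1818

Leontief preferences: the optimum is at the kink where x/3 = y/5, i.e. y = (5/3)·x.
Budget: p_x·x + p_y·(5/3)·x = M, so (3·p_x + 5·p_y)·x = 3·M.
Demand: x*(p_x,p_y,M) = 3·M/(3·p_x + 5·p_y), y* = 5·M/(3·p_x + 5·p_y).
Here 3·7.5 + 5·1 = 27.5, giving x* = 5.0182 and y* = 8.3636.
Expenditure on y: 1·8.3636 = 8.3636; share = 0.1818.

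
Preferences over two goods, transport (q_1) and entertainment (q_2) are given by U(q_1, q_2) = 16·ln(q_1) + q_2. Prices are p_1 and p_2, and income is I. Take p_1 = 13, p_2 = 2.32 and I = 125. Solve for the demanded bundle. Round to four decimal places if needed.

q_1* = 2.8554, q_2* = 37.8793

So q_1*(p_1,p_2) = 16·p_2/p_1, independent of income; and q_2* = (I − 16·p_2)/p_2.
At the given prices: q_1* = 16·2.32/13 = 2.8554, and q_2* = 37.8793.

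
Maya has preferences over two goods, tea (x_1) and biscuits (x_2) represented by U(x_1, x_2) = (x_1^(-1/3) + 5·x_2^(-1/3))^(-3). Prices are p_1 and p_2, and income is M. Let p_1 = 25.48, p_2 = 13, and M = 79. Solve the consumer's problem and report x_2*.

MRS = MU_x_1/MU_x_2 = (1/5)·(x_2/x_1)^(4/3). Set equal to p_1/p_2.
Hence x_2/x_1 = (5·p_1/p_2)^(1/(4/3)), i.e. raised to the 0.75 power.
Substitute x_2 = (x_2/x_1)·x_1 into the budget: x_1* = M/(p_1 + p_2·(x_2/x_1)).
Numerically x_2/x_1 = 5.538849, so x_1* = 79/(25.48 + 13·5.538849) = 0.8104 and x_2* = 5.538849·0.8104 = 4.4886.

x_2* = 4.4886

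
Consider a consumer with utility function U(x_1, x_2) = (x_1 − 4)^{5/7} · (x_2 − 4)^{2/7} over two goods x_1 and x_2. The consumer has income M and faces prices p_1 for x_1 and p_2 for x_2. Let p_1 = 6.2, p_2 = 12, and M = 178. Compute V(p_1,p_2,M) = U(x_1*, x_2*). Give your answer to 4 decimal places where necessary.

V = 7.7243

This is Cobb-Douglas in (x_1−4, x_2−4): tangency gives 5/7·p_2·(x_2−4) = 2/7·p_1·(x_1−4).
After buying the subsistence bundle (4, 4), a share 5/7 of the remaining income goes to x_1: x_1* = 4 + 5/7·(M − 4p_1 − 4p_2)/p_1.
Discretionary income = 178 − 4·6.2 − 4·12 = 105.2; x_1* = 4 + 5/7·105.2/6.2 = 16.1198; x_2* = 4 + 2/7·105.2/12 = 6.5048.
Utility at the optimum: U(16.1198, 6.5048) = 7.7243.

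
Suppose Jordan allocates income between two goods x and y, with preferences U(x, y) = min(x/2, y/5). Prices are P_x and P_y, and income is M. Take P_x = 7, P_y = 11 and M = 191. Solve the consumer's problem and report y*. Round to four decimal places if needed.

y* = 13.8406

Here 2·7 + 5·11 = 69, giving y* = 13.8406.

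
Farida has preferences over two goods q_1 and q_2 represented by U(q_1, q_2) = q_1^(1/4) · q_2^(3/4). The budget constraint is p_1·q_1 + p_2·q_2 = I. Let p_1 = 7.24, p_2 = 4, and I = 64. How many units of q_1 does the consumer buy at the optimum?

q_1* = 2.2099

Tangency: MRS = (1/3)·q_2/q_1 = p_1/p_2.
So 0.25·p_2·q_2 = 0.75·p_1·q_1; combined with the budget, a share 0.25 of income goes to q_1.
Demand: q_1*(p_1,p_2,I) = 0.25·I/p_1 and q_2* = 0.75·I/p_2.
At p_1=7.24, p_2=4, I=64: q_1* = 0.25·64/7.24 = 2.2099.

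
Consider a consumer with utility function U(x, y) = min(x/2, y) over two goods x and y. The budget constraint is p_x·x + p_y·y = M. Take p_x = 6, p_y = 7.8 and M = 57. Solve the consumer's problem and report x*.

With perfect complements, no substitution: consume in ratio x:y = 2:1.
Budget: p_x·x + p_y·(1/2)·x = M, so (2·p_x + p_y)·x = 2·M.
Demand: x*(p_x,p_y,M) = 2·M/(2·p_x + p_y), y* = M/(2·p_x + p_y).
Here 2·6 + 7.8 = 19.8, giving x* = 5.7576.

x* = 5.7576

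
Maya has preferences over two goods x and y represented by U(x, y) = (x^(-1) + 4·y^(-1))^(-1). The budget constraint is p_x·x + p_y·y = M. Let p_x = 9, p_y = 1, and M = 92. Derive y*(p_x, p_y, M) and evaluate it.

y* = 36.8

MRS = MU_x/MU_y = (1/4)·(y/x)^(2). Set equal to p_x/p_y.
Hence y/x = (4·p_x/p_y)^(1/(2)), i.e. raised to the 0.5 power.
Substitute y = (y/x)·x into the budget: x* = M/(p_x + p_y·(y/x)).
Numerically y/x = 6, so x* = 92/(9 + 1·6) = 6.1333 and y* = 6·6.1333 = 36.8.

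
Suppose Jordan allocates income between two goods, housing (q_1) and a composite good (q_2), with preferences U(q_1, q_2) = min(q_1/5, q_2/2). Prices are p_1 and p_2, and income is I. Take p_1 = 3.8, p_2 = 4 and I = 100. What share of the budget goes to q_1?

Demand: q_1*(p_1,p_2,I) = 5·I/(5·p_1 + 2·p_2), q_2* = 2·I/(5·p_1 + 2·p_2).
Here 5·3.8 + 2·4 = 27, giving q_1* = 18.5185 and q_2* = 7.4074.
Expenditure on q_1: 3.8·18.5185 = 70.3704; share = 0.7037.

share on q_1 = 0.7037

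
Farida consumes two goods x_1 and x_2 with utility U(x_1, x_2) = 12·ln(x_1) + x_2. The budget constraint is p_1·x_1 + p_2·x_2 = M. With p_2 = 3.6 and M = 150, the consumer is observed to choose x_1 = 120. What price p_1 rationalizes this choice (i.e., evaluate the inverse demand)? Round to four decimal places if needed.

p_1 = 0.36

Set MRS = p_1/p_2: (12/x_1)/1 = p_1/p_2.
So x_1*(p_1,p_2) = 12·p_2/p_1, independent of income; and x_2* = (M − 12·p_2)/p_2.
Set x_1* = 120 in the demand function and solve for p_1: p_1 = 0.36.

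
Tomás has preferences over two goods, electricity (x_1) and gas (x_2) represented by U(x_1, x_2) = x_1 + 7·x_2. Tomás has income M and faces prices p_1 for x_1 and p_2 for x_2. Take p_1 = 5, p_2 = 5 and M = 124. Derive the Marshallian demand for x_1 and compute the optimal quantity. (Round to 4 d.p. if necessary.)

x_1* = 0

Linear utility — the consumer picks whichever good has higher MU/price: 1/5 = 0.2 vs 7/5 = 1.4.
x_2 gives more utility per dollar, so spend all income on x_2: x_2* = M/p_2, x_1* = 0.
Numerically: x_1* = 0, x_2* = 24.8.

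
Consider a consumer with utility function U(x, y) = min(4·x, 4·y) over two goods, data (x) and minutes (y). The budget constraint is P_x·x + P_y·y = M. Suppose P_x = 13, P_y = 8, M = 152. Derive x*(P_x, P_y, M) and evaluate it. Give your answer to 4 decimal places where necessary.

x* = 7.2381

Leontief preferences: the optimum is at the kink where x/4 = y/4, i.e. y = x.
Budget: P_x·x + P_y·x = M, so (4·P_x + 4·P_y)·x = 4·M.
Demand: x*(P_x,P_y,M) = 4·M/(4·P_x + 4·P_y), y* = 4·M/(4·P_x + 4·P_y).
Here 4·13 + 4·8 = 84, giving x* = 7.2381.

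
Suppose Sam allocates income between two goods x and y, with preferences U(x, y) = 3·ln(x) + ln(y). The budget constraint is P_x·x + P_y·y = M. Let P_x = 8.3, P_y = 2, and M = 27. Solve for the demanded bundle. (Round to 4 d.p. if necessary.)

x* = 2.4398, y* = 3.375

The MRS is 3·y/x. Set MRS = P_x/P_y.
So 3·P_y·y = P_x·x; combined with the budget, a share 0.75 of income goes to x.
Demand: x*(P_x,P_y,M) = 0.75·M/P_x and y* = 0.25·M/P_y.
At P_x=8.3, P_y=2, M=27: x* = 0.75·27/8.3 = 2.4398, y* = 3.375.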